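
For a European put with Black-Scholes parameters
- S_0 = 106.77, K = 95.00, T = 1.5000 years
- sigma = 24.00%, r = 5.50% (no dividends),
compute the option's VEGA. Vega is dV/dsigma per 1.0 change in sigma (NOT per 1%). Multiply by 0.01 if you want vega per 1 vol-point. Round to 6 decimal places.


d1 = 0.8250020823; d2 = 0.5310633131
phi(d1) = 0.2838660659; exp(-qT) = 1.0000000000; exp(-rT) = 0.9208114379
Vega = S * exp(-qT) * phi(d1) * sqrt(T) = 106.7700 * 1.0000000000 * 0.2838660659 * 1.2247448714 = 37.120033

Answer: Vega = 37.120033


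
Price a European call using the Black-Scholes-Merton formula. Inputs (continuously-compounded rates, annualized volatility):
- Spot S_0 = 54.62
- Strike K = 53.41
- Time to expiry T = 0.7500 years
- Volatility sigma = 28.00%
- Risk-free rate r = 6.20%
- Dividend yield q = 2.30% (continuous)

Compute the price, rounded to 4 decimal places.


d1 = (ln(S/K) + (r - q + 0.5*sigma^2) * T) / (sigma * sqrt(T)) = 0.33425332
d2 = d1 - sigma * sqrt(T) = 0.09176620
exp(-rT) = 0.95456456; exp(-qT) = 0.98289793
C = S_0 * exp(-qT) * N(d1) - K * exp(-rT) * N(d2)
N(d1) = 0.63090579; N(d2) = 0.53655810
C = 54.6200 * 0.98289793 * 0.63090579 - 53.4100 * 0.95456456 * 0.53655810 = 6.5152

Answer: Price = 6.5152


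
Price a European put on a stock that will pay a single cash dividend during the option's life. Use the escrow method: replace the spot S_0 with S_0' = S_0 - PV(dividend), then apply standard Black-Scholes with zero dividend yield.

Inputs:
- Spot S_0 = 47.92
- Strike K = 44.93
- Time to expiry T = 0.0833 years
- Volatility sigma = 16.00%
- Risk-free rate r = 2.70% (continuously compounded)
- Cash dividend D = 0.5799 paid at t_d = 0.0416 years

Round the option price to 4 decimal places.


PV(D) = D * exp(-r * t_d) = 0.5799 * 0.99887743 = 0.57924902
S_0' = S_0 - PV(D) = 47.9200 - 0.57924902 = 47.34075098
d1 = (ln(S_0'/K) + (r + sigma^2/2)*T) / (sigma*sqrt(T)) = 1.20360652
d2 = d1 - sigma*sqrt(T) = 1.15742774
exp(-rT) = 0.99775343
N(-d1) = 0.11437085; N(-d2) = 0.12354882
P = K * exp(-rT) * N(-d2) - S_0' * N(-d1) = 44.9300 * 0.99775343 * 0.12354882 - 47.34075098 * 0.11437085 = 0.1242

Answer: Price = 0.1242


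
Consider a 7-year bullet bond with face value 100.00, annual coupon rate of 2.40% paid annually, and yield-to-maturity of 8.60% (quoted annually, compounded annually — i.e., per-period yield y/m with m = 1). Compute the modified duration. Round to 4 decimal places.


Coupon per period c = face * coupon_rate / m = 2.400000
Periods per year m = 1; per-period yield y/m = 0.086000
Number of cashflows N = 7
Cashflows (t years, CF_t, discount factor 1/(1+y/m)^(m*t), PV):
  t = 1.0000: CF_t = 2.400000, DF = 0.920810, PV = 2.209945
  t = 2.0000: CF_t = 2.400000, DF = 0.847892, PV = 2.034940
  t = 3.0000: CF_t = 2.400000, DF = 0.780747, PV = 1.873794
  t = 4.0000: CF_t = 2.400000, DF = 0.718920, PV = 1.725409
  t = 5.0000: CF_t = 2.400000, DF = 0.661989, PV = 1.588774
  t = 6.0000: CF_t = 2.400000, DF = 0.609566, PV = 1.462959
  t = 7.0000: CF_t = 102.400000, DF = 0.561295, PV = 57.476615
Price P = sum_t PV_t = 68.372435
First compute Macaulay numerator sum_t t * PV_t:
  t * PV_t at t = 1.0000: 2.209945
  t * PV_t at t = 2.0000: 4.069880
  t * PV_t at t = 3.0000: 5.621381
  t * PV_t at t = 4.0000: 6.901634
  t * PV_t at t = 5.0000: 7.943870
  t * PV_t at t = 6.0000: 8.777757
  t * PV_t at t = 7.0000: 402.336302
Macaulay duration D = 437.860768 / 68.372435 = 6.404054
Modified duration = D / (1 + y/m) = 6.404054 / (1 + 0.086000) = 5.896919

Answer: Modified duration = 5.8969


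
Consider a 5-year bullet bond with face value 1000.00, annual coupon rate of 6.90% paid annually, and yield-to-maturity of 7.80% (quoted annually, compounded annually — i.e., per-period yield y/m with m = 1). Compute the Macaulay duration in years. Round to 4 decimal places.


Answer: Macaulay duration = 4.3823 years

Derivation:
Coupon per period c = face * coupon_rate / m = 69.000000
Periods per year m = 1; per-period yield y/m = 0.078000
Number of cashflows N = 5
Cashflows (t years, CF_t, discount factor 1/(1+y/m)^(m*t), PV):
  t = 1.0000: CF_t = 69.000000, DF = 0.927644, PV = 64.007421
  t = 2.0000: CF_t = 69.000000, DF = 0.860523, PV = 59.376086
  t = 3.0000: CF_t = 69.000000, DF = 0.798259, PV = 55.079858
  t = 4.0000: CF_t = 69.000000, DF = 0.740500, PV = 51.094487
  t = 5.0000: CF_t = 1069.000000, DF = 0.686920, PV = 734.317538
Price P = sum_t PV_t = 963.875391
Macaulay numerator sum_t t * PV_t:
  t * PV_t at t = 1.0000: 64.007421
  t * PV_t at t = 2.0000: 118.752173
  t * PV_t at t = 3.0000: 165.239573
  t * PV_t at t = 4.0000: 204.377950
  t * PV_t at t = 5.0000: 3671.587692
Macaulay duration D = (sum_t t * PV_t) / P = 4223.964808 / 963.875391 = 4.382273


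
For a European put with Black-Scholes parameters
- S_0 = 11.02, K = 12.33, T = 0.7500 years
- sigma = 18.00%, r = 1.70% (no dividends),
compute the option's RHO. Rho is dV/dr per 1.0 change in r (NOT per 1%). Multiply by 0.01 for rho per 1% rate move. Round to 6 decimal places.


Answer: Rho = -6.968483

Derivation:
d1 = -0.5608221003; d2 = -0.7167066730
phi(d1) = 0.3408887002; exp(-qT) = 1.0000000000; exp(-rT) = 0.9873309369
N(-d2) = 0.7632224462
Rho = -K*T*exp(-rT)*N(-d2) = -12.3300 * 0.7500 * 0.9873309369 * 0.7632224462 = -6.968483


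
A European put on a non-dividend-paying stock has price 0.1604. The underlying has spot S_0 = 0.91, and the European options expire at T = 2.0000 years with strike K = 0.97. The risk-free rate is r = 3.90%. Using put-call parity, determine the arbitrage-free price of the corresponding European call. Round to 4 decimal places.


Answer: Call price = 0.1732

Derivation:
Put-call parity: C - P = S_0 * exp(-qT) - K * exp(-rT).
S_0 * exp(-qT) = 0.9100 * 1.00000000 = 0.91000000
K * exp(-rT) = 0.9700 * 0.92496443 = 0.89721549
C = P + S*exp(-qT) - K*exp(-rT)
C = 0.1604 + 0.91000000 - 0.89721549 = 0.1732


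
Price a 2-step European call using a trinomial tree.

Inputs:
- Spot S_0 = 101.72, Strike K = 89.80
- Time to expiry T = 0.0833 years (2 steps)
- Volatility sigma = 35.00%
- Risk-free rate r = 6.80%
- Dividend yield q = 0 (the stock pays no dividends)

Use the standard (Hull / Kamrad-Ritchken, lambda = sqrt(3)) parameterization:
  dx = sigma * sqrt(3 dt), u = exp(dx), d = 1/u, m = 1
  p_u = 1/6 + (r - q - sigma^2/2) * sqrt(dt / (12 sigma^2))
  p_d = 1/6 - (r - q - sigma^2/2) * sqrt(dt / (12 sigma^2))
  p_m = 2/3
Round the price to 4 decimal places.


Answer: Price = V(0,0) = 12.7099

Derivation:
dt = T/N = 0.041650; dx = sigma*sqrt(3*dt) = 0.123719
u = exp(dx) = 1.131698; d = 1/u = 0.883628
p_u = 0.167803, p_m = 0.666667, p_d = 0.165530
Discount per step: exp(-r*dt) = 0.997172
Stock lattice S(k, j) with j the centered position index:
  k=0: S(0,+0) = 101.7200
  k=1: S(1,-1) = 89.8827; S(1,+0) = 101.7200; S(1,+1) = 115.1163
  k=2: S(2,-2) = 79.4228; S(2,-1) = 89.8827; S(2,+0) = 101.7200; S(2,+1) = 115.1163; S(2,+2) = 130.2769
Terminal payoffs V(N, j) = max(S_T - K, 0):
  V(2,-2) = 0.000000; V(2,-1) = 0.082657; V(2,+0) = 11.920000; V(2,+1) = 25.316295; V(2,+2) = 40.476851
Backward induction: V(k, j) = exp(-r*dt) * [p_u * V(k+1, j+1) + p_m * V(k+1, j) + p_d * V(k+1, j-1)]
  V(1,-1) = exp(-r*dt) * [p_u*11.920000 + p_m*0.082657 + p_d*0.000000] = 2.049502
  V(1,+0) = exp(-r*dt) * [p_u*25.316295 + p_m*11.920000 + p_d*0.082657] = 12.173968
  V(1,+1) = exp(-r*dt) * [p_u*40.476851 + p_m*25.316295 + p_d*11.920000] = 25.570262
  V(0,+0) = exp(-r*dt) * [p_u*25.570262 + p_m*12.173968 + p_d*2.049502] = 12.709948


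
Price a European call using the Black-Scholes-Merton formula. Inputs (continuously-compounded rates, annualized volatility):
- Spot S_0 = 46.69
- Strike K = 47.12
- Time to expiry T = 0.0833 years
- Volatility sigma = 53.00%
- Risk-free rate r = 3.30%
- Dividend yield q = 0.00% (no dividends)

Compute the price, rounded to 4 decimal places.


Answer: Price = 2.7078

Derivation:
d1 = (ln(S/K) + (r - q + 0.5*sigma^2) * T) / (sigma * sqrt(T)) = 0.03452279
d2 = d1 - sigma * sqrt(T) = -0.11844443
exp(-rT) = 0.99725487; exp(-qT) = 1.00000000
C = S_0 * exp(-qT) * N(d1) - K * exp(-rT) * N(d2)
N(d1) = 0.51376986; N(d2) = 0.45285776
C = 46.6900 * 1.00000000 * 0.51376986 - 47.1200 * 0.99725487 * 0.45285776 = 2.7078


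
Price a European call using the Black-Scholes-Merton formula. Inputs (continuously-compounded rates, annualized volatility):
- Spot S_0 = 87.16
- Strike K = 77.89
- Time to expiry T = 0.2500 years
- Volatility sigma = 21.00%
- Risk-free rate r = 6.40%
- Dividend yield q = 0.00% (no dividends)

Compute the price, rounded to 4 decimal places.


Answer: Price = 10.9648

Derivation:
d1 = (ln(S/K) + (r - q + 0.5*sigma^2) * T) / (sigma * sqrt(T)) = 1.27581367
d2 = d1 - sigma * sqrt(T) = 1.17081367
exp(-rT) = 0.98412732; exp(-qT) = 1.00000000
C = S_0 * exp(-qT) * N(d1) - K * exp(-rT) * N(d2)
N(d1) = 0.89898930; N(d2) = 0.87916316
C = 87.1600 * 1.00000000 * 0.89898930 - 77.8900 * 0.98412732 * 0.87916316 = 10.9648


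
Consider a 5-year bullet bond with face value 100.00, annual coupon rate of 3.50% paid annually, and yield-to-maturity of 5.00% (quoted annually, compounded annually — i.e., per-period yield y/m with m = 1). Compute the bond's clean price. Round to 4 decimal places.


Answer: Price = 93.5058

Derivation:
Coupon per period c = face * coupon_rate / m = 3.500000
Periods per year m = 1; per-period yield y/m = 0.050000
Number of cashflows N = 5
Cashflows (t years, CF_t, discount factor 1/(1+y/m)^(m*t), PV):
  t = 1.0000: CF_t = 3.500000, DF = 0.952381, PV = 3.333333
  t = 2.0000: CF_t = 3.500000, DF = 0.907029, PV = 3.174603
  t = 3.0000: CF_t = 3.500000, DF = 0.863838, PV = 3.023432
  t = 4.0000: CF_t = 3.500000, DF = 0.822702, PV = 2.879459
  t = 5.0000: CF_t = 103.500000, DF = 0.783526, PV = 81.094958
Price P = sum_t PV_t = 93.505785


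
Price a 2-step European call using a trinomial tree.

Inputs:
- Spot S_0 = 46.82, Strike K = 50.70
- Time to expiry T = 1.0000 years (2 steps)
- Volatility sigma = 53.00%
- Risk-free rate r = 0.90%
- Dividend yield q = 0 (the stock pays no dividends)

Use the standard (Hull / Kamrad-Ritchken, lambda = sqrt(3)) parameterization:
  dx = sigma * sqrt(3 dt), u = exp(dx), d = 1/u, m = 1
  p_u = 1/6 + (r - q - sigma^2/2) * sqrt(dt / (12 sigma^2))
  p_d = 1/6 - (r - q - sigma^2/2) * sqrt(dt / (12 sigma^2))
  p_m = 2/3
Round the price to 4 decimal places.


dt = T/N = 0.500000; dx = sigma*sqrt(3*dt) = 0.649115
u = exp(dx) = 1.913846; d = 1/u = 0.522508
p_u = 0.116040, p_m = 0.666667, p_d = 0.217293
Discount per step: exp(-r*dt) = 0.995510
Stock lattice S(k, j) with j the centered position index:
  k=0: S(0,+0) = 46.8200
  k=1: S(1,-1) = 24.4638; S(1,+0) = 46.8200; S(1,+1) = 89.6063
  k=2: S(2,-2) = 12.7825; S(2,-1) = 24.4638; S(2,+0) = 46.8200; S(2,+1) = 89.6063; S(2,+2) = 171.4926
Terminal payoffs V(N, j) = max(S_T - K, 0):
  V(2,-2) = 0.000000; V(2,-1) = 0.000000; V(2,+0) = 0.000000; V(2,+1) = 38.906265; V(2,+2) = 120.792584
Backward induction: V(k, j) = exp(-r*dt) * [p_u * V(k+1, j+1) + p_m * V(k+1, j) + p_d * V(k+1, j-1)]
  V(1,-1) = exp(-r*dt) * [p_u*0.000000 + p_m*0.000000 + p_d*0.000000] = 0.000000
  V(1,+0) = exp(-r*dt) * [p_u*38.906265 + p_m*0.000000 + p_d*0.000000] = 4.494414
  V(1,+1) = exp(-r*dt) * [p_u*120.792584 + p_m*38.906265 + p_d*0.000000] = 39.774895
  V(0,+0) = exp(-r*dt) * [p_u*39.774895 + p_m*4.494414 + p_d*0.000000] = 7.577580

Answer: Price = V(0,0) = 7.5776


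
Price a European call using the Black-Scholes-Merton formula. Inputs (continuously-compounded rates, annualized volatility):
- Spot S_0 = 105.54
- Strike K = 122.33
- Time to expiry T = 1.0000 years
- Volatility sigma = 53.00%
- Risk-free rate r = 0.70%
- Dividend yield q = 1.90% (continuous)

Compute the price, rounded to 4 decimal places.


Answer: Price = 15.5844

Derivation:
d1 = (ln(S/K) + (r - q + 0.5*sigma^2) * T) / (sigma * sqrt(T)) = -0.03619299
d2 = d1 - sigma * sqrt(T) = -0.56619299
exp(-rT) = 0.99302444; exp(-qT) = 0.98117936
C = S_0 * exp(-qT) * N(d1) - K * exp(-rT) * N(d2)
N(d1) = 0.48556424; N(d2) = 0.28563130
C = 105.5400 * 0.98117936 * 0.48556424 - 122.3300 * 0.99302444 * 0.28563130 = 15.5844


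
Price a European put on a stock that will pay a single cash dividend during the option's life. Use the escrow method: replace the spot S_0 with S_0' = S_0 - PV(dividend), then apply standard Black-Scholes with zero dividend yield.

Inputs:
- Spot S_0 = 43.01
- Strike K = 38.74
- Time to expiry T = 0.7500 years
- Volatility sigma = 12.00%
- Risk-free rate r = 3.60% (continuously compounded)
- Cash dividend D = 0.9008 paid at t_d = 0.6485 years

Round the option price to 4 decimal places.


PV(D) = D * exp(-r * t_d) = 0.9008 * 0.97692441 = 0.88001351
S_0' = S_0 - PV(D) = 43.0100 - 0.88001351 = 42.12998649
d1 = (ln(S_0'/K) + (r + sigma^2/2)*T) / (sigma*sqrt(T)) = 1.11897312
d2 = d1 - sigma*sqrt(T) = 1.01505007
exp(-rT) = 0.97336124
N(-d1) = 0.13157580; N(-d2) = 0.15504098
P = K * exp(-rT) * N(-d2) - S_0' * N(-d1) = 38.7400 * 0.97336124 * 0.15504098 - 42.12998649 * 0.13157580 = 0.3030

Answer: Price = 0.3030


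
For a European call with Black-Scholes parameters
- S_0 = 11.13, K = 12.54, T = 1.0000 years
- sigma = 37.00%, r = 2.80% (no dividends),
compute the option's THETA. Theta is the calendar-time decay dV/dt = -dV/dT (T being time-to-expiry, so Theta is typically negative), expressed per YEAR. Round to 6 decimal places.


Answer: Theta = -0.933567

Derivation:
d1 = -0.0617009998; d2 = -0.4317009998
phi(d1) = 0.3981836134; exp(-qT) = 1.0000000000; exp(-rT) = 0.9723883668
Theta = -S*exp(-qT)*phi(d1)*sigma/(2*sqrt(T)) - r*K*exp(-rT)*N(d2) + q*S*exp(-qT)*N(d1)
N(d1) = 0.4754004719; N(d2) = 0.3329793703; sqrt(T) = 1.0000000000
Term 1 = -11.1300 * 1.0000000000 * 0.3981836134 * 0.3700 / (2 * 1.0000000000) = -0.8198799692
Term 2 = -0.0280 * 12.5400 * 0.9723883668 * 0.3329793703 = -0.1136874826
Term 3 = 0 (no dividend yield, q = 0)
Theta = -0.8198799692 + (-0.1136874826) + (0.0000000000) = -0.933567


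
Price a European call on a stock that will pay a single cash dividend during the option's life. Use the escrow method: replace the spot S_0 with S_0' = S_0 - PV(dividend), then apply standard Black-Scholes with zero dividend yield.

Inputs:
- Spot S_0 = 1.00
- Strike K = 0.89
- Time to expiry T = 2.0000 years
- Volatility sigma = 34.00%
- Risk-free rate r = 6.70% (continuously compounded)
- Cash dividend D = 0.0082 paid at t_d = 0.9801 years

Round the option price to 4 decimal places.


PV(D) = D * exp(-r * t_d) = 0.0082 * 0.93644293 = 0.00767883
S_0' = S_0 - PV(D) = 1.0000 - 0.00767883 = 0.99232117
d1 = (ln(S_0'/K) + (r + sigma^2/2)*T) / (sigma*sqrt(T)) = 0.74542646
d2 = d1 - sigma*sqrt(T) = 0.26459385
exp(-rT) = 0.87459006
N(d1) = 0.77199302; N(d2) = 0.60433882
C = S_0' * N(d1) - K * exp(-rT) * N(d2) = 0.99232117 * 0.77199302 - 0.8900 * 0.87459006 * 0.60433882 = 0.2957

Answer: Price = 0.2957


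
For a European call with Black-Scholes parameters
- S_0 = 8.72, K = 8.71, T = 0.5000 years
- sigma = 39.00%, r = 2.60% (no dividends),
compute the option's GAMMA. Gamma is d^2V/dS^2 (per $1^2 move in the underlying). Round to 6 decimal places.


Answer: Gamma = 0.162957

Derivation:
d1 = 0.1891871339; d2 = -0.0865845108
phi(d1) = 0.3918663587; exp(-qT) = 1.0000000000; exp(-rT) = 0.9870841350
Gamma = exp(-qT) * phi(d1) / (S * sigma * sqrt(T)) = 1.0000000000 * 0.3918663587 / (8.7200 * 0.3900 * 0.7071067812) = 0.162957


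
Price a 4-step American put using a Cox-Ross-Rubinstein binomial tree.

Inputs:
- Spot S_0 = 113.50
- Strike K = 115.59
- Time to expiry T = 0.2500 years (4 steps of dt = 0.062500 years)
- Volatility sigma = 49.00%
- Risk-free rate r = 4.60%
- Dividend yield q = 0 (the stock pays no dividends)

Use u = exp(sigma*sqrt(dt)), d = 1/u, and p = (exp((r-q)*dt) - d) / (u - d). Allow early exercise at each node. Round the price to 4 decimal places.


Answer: Price = V(0,0) = 11.4452

Derivation:
dt = T/N = 0.062500
u = exp(sigma*sqrt(dt)) = 1.130319; d = 1/u = 0.884706
p = (exp((r-q)*dt) - d) / (u - d) = 0.481135
Discount per step: exp(-r*dt) = 0.997129
Stock lattice S(k, i) with i counting down-moves:
  k=0: S(0,0) = 113.5000
  k=1: S(1,0) = 128.2912; S(1,1) = 100.4141
  k=2: S(2,0) = 145.0100; S(2,1) = 113.5000; S(2,2) = 88.8370
  k=3: S(3,0) = 163.9076; S(3,1) = 128.2912; S(3,2) = 100.4141; S(3,3) = 78.5946
  k=4: S(4,0) = 185.2679; S(4,1) = 145.0100; S(4,2) = 113.5000; S(4,3) = 88.8370; S(4,4) = 69.5331
Terminal payoffs V(N, i) = max(K - S_T, 0):
  V(4,0) = 0.000000; V(4,1) = 0.000000; V(4,2) = 2.090000; V(4,3) = 26.753035; V(4,4) = 46.056904
Backward induction: V(k, i) = exp(-r*dt) * [p * V(k+1, i) + (1-p) * V(k+1, i+1)]; then take max(V_cont, immediate exercise) for American.
  V(3,0) = exp(-r*dt) * [p*0.000000 + (1-p)*0.000000] = 0.000000; exercise = 0.000000; V(3,0) = max -> 0.000000
  V(3,1) = exp(-r*dt) * [p*0.000000 + (1-p)*2.090000] = 1.081314; exercise = 0.000000; V(3,1) = max -> 1.081314
  V(3,2) = exp(-r*dt) * [p*2.090000 + (1-p)*26.753035] = 14.844036; exercise = 15.175880; V(3,2) = max -> 15.175880
  V(3,3) = exp(-r*dt) * [p*26.753035 + (1-p)*46.056904] = 36.663568; exercise = 36.995412; V(3,3) = max -> 36.995412
  V(2,0) = exp(-r*dt) * [p*0.000000 + (1-p)*1.081314] = 0.559445; exercise = 0.000000; V(2,0) = max -> 0.559445
  V(2,1) = exp(-r*dt) * [p*1.081314 + (1-p)*15.175880] = 8.370384; exercise = 2.090000; V(2,1) = max -> 8.370384
  V(2,2) = exp(-r*dt) * [p*15.175880 + (1-p)*36.995412] = 26.421191; exercise = 26.753035; V(2,2) = max -> 26.753035
  V(1,0) = exp(-r*dt) * [p*0.559445 + (1-p)*8.370384] = 4.599023; exercise = 0.000000; V(1,0) = max -> 4.599023
  V(1,1) = exp(-r*dt) * [p*8.370384 + (1-p)*26.753035] = 17.857077; exercise = 15.175880; V(1,1) = max -> 17.857077
  V(0,0) = exp(-r*dt) * [p*4.599023 + (1-p)*17.857077] = 11.445204; exercise = 2.090000; V(0,0) = max -> 11.445204


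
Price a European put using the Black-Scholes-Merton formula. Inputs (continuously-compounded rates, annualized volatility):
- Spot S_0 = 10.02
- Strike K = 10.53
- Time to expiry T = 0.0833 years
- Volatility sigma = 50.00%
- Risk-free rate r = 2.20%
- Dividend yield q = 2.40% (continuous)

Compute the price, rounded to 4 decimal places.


d1 = (ln(S/K) + (r - q + 0.5*sigma^2) * T) / (sigma * sqrt(T)) = -0.27302118
d2 = d1 - sigma * sqrt(T) = -0.41732988
exp(-rT) = 0.99816908; exp(-qT) = 0.99800280
P = K * exp(-rT) * N(-d2) - S_0 * exp(-qT) * N(-d1)
N(-d1) = 0.60758153; N(-d2) = 0.66178143
P = 10.5300 * 0.99816908 * 0.66178143 - 10.0200 * 0.99800280 * 0.60758153 = 0.8800

Answer: Price = 0.8800


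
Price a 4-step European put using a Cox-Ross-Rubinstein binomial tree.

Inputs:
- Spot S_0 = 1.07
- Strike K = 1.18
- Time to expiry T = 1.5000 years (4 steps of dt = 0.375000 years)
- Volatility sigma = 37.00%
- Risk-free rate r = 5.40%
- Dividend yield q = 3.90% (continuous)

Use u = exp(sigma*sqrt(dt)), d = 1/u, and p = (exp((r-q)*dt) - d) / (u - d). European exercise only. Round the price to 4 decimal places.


dt = T/N = 0.375000
u = exp(sigma*sqrt(dt)) = 1.254300; d = 1/u = 0.797257
p = (exp((r-q)*dt) - d) / (u - d) = 0.455939
Discount per step: exp(-r*dt) = 0.979954
Stock lattice S(k, i) with i counting down-moves:
  k=0: S(0,0) = 1.0700
  k=1: S(1,0) = 1.3421; S(1,1) = 0.8531
  k=2: S(2,0) = 1.6834; S(2,1) = 1.0700; S(2,2) = 0.6801
  k=3: S(3,0) = 2.1115; S(3,1) = 1.3421; S(3,2) = 0.8531; S(3,3) = 0.5422
  k=4: S(4,0) = 2.6484; S(4,1) = 1.6834; S(4,2) = 1.0700; S(4,3) = 0.6801; S(4,4) = 0.4323
Terminal payoffs V(N, i) = max(K - S_T, 0):
  V(4,0) = 0.000000; V(4,1) = 0.000000; V(4,2) = 0.110000; V(4,3) = 0.499887; V(4,4) = 0.747707
Backward induction: V(k, i) = exp(-r*dt) * [p * V(k+1, i) + (1-p) * V(k+1, i+1)].
  V(3,0) = exp(-r*dt) * [p*0.000000 + (1-p)*0.000000] = 0.000000
  V(3,1) = exp(-r*dt) * [p*0.000000 + (1-p)*0.110000] = 0.058647
  V(3,2) = exp(-r*dt) * [p*0.110000 + (1-p)*0.499887] = 0.315665
  V(3,3) = exp(-r*dt) * [p*0.499887 + (1-p)*0.747707] = 0.621993
  V(2,0) = exp(-r*dt) * [p*0.000000 + (1-p)*0.058647] = 0.031268
  V(2,1) = exp(-r*dt) * [p*0.058647 + (1-p)*0.315665] = 0.194502
  V(2,2) = exp(-r*dt) * [p*0.315665 + (1-p)*0.621993] = 0.472657
  V(1,0) = exp(-r*dt) * [p*0.031268 + (1-p)*0.194502] = 0.117670
  V(1,1) = exp(-r*dt) * [p*0.194502 + (1-p)*0.472657] = 0.338903
  V(0,0) = exp(-r*dt) * [p*0.117670 + (1-p)*0.338903] = 0.233263

Answer: Price = V(0,0) = 0.2333


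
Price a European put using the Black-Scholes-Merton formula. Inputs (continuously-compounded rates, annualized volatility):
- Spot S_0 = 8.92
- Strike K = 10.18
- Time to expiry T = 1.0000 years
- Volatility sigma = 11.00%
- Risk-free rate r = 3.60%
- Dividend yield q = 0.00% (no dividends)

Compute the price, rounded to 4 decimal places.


d1 = (ln(S/K) + (r - q + 0.5*sigma^2) * T) / (sigma * sqrt(T)) = -0.81890059
d2 = d1 - sigma * sqrt(T) = -0.92890059
exp(-rT) = 0.96464029; exp(-qT) = 1.00000000
P = K * exp(-rT) * N(-d2) - S_0 * exp(-qT) * N(-d1)
N(-d1) = 0.79357843; N(-d2) = 0.82352970
P = 10.1800 * 0.96464029 * 0.82352970 - 8.9200 * 1.00000000 * 0.79357843 = 1.0084

Answer: Price = 1.0084


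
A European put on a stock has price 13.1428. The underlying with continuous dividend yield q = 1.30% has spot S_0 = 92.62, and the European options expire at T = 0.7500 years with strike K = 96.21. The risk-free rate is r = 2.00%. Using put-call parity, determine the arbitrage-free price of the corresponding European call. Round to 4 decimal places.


Answer: Call price = 10.0865

Derivation:
Put-call parity: C - P = S_0 * exp(-qT) - K * exp(-rT).
S_0 * exp(-qT) = 92.6200 * 0.99029738 = 91.72134307
K * exp(-rT) = 96.2100 * 0.98511194 = 94.77761971
C = P + S*exp(-qT) - K*exp(-rT)
C = 13.1428 + 91.72134307 - 94.77761971 = 10.0865


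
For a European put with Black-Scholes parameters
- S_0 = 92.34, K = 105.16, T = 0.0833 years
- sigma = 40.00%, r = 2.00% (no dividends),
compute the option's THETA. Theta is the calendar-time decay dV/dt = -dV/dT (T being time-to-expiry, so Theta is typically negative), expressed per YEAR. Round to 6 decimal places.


Answer: Theta = -12.803247

Derivation:
d1 = -1.0539522686; d2 = -1.1693992262
phi(d1) = 0.2289283456; exp(-qT) = 1.0000000000; exp(-rT) = 0.9983353870
Theta = -S*exp(-qT)*phi(d1)*sigma/(2*sqrt(T)) + r*K*exp(-rT)*N(-d2) - q*S*exp(-qT)*N(-d1)
N(-d1) = 0.8540476146; N(-d2) = 0.8788785893; sqrt(T) = 0.2886173938
Term 1 = -92.3400 * 1.0000000000 * 0.2289283456 * 0.4000 / (2 * 0.2886173938) = -14.6486274818
Term 2 = 0.0200 * 105.1600 * 0.9983353870 * 0.8788785893 = 1.8453804827
Term 3 = 0 (no dividend yield, q = 0)
Theta = -14.6486274818 + (1.8453804827) + (0.0000000000) = -12.803247


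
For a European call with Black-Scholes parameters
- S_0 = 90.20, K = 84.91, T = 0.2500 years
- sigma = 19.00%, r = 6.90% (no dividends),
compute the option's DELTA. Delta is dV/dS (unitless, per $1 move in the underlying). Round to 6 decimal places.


d1 = 0.8652637374; d2 = 0.7702637374
phi(d1) = 0.2743695933; exp(-qT) = 1.0000000000; exp(-rT) = 0.9828979294
N(d1) = 0.8065529754
Delta = exp(-qT) * N(d1) = 1.0000000000 * 0.8065529754 = 0.806553

Answer: Delta = 0.806553


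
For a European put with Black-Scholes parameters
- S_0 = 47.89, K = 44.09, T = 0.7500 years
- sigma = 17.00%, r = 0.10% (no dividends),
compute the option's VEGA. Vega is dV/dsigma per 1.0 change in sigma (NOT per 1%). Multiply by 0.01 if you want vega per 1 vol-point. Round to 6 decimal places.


Answer: Vega = 13.479411

Derivation:
d1 = 0.6402557394; d2 = 0.4930314207
phi(d1) = 0.3250090538; exp(-qT) = 1.0000000000; exp(-rT) = 0.9992502812
Vega = S * exp(-qT) * phi(d1) * sqrt(T) = 47.8900 * 1.0000000000 * 0.3250090538 * 0.8660254038 = 13.479411


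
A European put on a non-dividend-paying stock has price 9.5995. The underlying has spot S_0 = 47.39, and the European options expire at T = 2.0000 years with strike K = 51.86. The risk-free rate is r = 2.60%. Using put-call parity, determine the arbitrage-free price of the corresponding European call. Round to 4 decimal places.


Answer: Call price = 7.7573

Derivation:
Put-call parity: C - P = S_0 * exp(-qT) - K * exp(-rT).
S_0 * exp(-qT) = 47.3900 * 1.00000000 = 47.39000000
K * exp(-rT) = 51.8600 * 0.94932887 = 49.23219503
C = P + S*exp(-qT) - K*exp(-rT)
C = 9.5995 + 47.39000000 - 49.23219503 = 7.7573


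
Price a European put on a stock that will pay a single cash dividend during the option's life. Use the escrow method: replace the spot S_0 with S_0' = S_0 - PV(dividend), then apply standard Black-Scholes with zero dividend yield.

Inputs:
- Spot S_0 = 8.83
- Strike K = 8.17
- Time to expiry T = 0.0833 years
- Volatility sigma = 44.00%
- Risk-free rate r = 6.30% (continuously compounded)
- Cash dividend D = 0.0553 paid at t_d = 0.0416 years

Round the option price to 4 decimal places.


PV(D) = D * exp(-r * t_d) = 0.0553 * 0.99738263 = 0.05515526
S_0' = S_0 - PV(D) = 8.8300 - 0.05515526 = 8.77484474
d1 = (ln(S_0'/K) + (r + sigma^2/2)*T) / (sigma*sqrt(T)) = 0.66722107
d2 = d1 - sigma*sqrt(T) = 0.54022942
exp(-rT) = 0.99476585
N(-d1) = 0.25231547; N(-d2) = 0.29451941
P = K * exp(-rT) * N(-d2) - S_0' * N(-d1) = 8.1700 * 0.99476585 * 0.29451941 - 8.77484474 * 0.25231547 = 0.1796

Answer: Price = 0.1796


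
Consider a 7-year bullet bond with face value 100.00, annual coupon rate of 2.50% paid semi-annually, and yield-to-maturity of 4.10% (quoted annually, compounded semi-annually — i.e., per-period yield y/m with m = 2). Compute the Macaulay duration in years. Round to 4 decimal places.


Answer: Macaulay duration = 6.4301 years

Derivation:
Coupon per period c = face * coupon_rate / m = 1.250000
Periods per year m = 2; per-period yield y/m = 0.020500
Number of cashflows N = 14
Cashflows (t years, CF_t, discount factor 1/(1+y/m)^(m*t), PV):
  t = 0.5000: CF_t = 1.250000, DF = 0.979912, PV = 1.224890
  t = 1.0000: CF_t = 1.250000, DF = 0.960227, PV = 1.200284
  t = 1.5000: CF_t = 1.250000, DF = 0.940938, PV = 1.176172
  t = 2.0000: CF_t = 1.250000, DF = 0.922036, PV = 1.152545
  t = 2.5000: CF_t = 1.250000, DF = 0.903514, PV = 1.129393
  t = 3.0000: CF_t = 1.250000, DF = 0.885364, PV = 1.106705
  t = 3.5000: CF_t = 1.250000, DF = 0.867579, PV = 1.084474
  t = 4.0000: CF_t = 1.250000, DF = 0.850151, PV = 1.062688
  t = 4.5000: CF_t = 1.250000, DF = 0.833073, PV = 1.041341
  t = 5.0000: CF_t = 1.250000, DF = 0.816338, PV = 1.020422
  t = 5.5000: CF_t = 1.250000, DF = 0.799939, PV = 0.999924
  t = 6.0000: CF_t = 1.250000, DF = 0.783870, PV = 0.979837
  t = 6.5000: CF_t = 1.250000, DF = 0.768123, PV = 0.960154
  t = 7.0000: CF_t = 101.250000, DF = 0.752693, PV = 76.210166
Price P = sum_t PV_t = 90.348995
Macaulay numerator sum_t t * PV_t:
  t * PV_t at t = 0.5000: 0.612445
  t * PV_t at t = 1.0000: 1.200284
  t * PV_t at t = 1.5000: 1.764259
  t * PV_t at t = 2.0000: 2.305090
  t * PV_t at t = 2.5000: 2.823482
  t * PV_t at t = 3.0000: 3.320116
  t * PV_t at t = 3.5000: 3.795657
  t * PV_t at t = 4.0000: 4.250754
  t * PV_t at t = 4.5000: 4.686034
  t * PV_t at t = 5.0000: 5.102111
  t * PV_t at t = 5.5000: 5.499581
  t * PV_t at t = 6.0000: 5.879023
  t * PV_t at t = 6.5000: 6.241001
  t * PV_t at t = 7.0000: 533.471159
Macaulay duration D = (sum_t t * PV_t) / P = 580.950995 / 90.348995 = 6.430077


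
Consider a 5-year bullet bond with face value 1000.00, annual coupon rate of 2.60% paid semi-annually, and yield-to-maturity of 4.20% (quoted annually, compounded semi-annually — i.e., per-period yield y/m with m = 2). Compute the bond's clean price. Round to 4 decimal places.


Coupon per period c = face * coupon_rate / m = 13.000000
Periods per year m = 2; per-period yield y/m = 0.021000
Number of cashflows N = 10
Cashflows (t years, CF_t, discount factor 1/(1+y/m)^(m*t), PV):
  t = 0.5000: CF_t = 13.000000, DF = 0.979432, PV = 12.732615
  t = 1.0000: CF_t = 13.000000, DF = 0.959287, PV = 12.470730
  t = 1.5000: CF_t = 13.000000, DF = 0.939556, PV = 12.214231
  t = 2.0000: CF_t = 13.000000, DF = 0.920231, PV = 11.963008
  t = 2.5000: CF_t = 13.000000, DF = 0.901304, PV = 11.716952
  t = 3.0000: CF_t = 13.000000, DF = 0.882766, PV = 11.475957
  t = 3.5000: CF_t = 13.000000, DF = 0.864609, PV = 11.239918
  t = 4.0000: CF_t = 13.000000, DF = 0.846826, PV = 11.008735
  t = 4.5000: CF_t = 13.000000, DF = 0.829408, PV = 10.782307
  t = 5.0000: CF_t = 1013.000000, DF = 0.812349, PV = 822.909402
Price P = sum_t PV_t = 928.513854

Answer: Price = 928.5139


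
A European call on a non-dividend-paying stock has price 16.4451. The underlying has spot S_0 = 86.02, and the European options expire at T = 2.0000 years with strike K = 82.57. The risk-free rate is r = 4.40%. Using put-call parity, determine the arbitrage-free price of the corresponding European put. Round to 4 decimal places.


Answer: Put price = 6.0395

Derivation:
Put-call parity: C - P = S_0 * exp(-qT) - K * exp(-rT).
S_0 * exp(-qT) = 86.0200 * 1.00000000 = 86.02000000
K * exp(-rT) = 82.5700 * 0.91576088 = 75.61437559
P = C - S*exp(-qT) + K*exp(-rT)
P = 16.4451 - 86.02000000 + 75.61437559 = 6.0395


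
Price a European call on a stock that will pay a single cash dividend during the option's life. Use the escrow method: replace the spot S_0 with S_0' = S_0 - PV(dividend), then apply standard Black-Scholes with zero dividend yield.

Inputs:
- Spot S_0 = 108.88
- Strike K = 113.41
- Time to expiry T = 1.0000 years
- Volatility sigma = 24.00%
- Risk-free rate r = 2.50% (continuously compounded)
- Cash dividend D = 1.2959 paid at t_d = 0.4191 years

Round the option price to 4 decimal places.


PV(D) = D * exp(-r * t_d) = 1.2959 * 0.98957720 = 1.28239309
S_0' = S_0 - PV(D) = 108.8800 - 1.28239309 = 107.59760691
d1 = (ln(S_0'/K) + (r + sigma^2/2)*T) / (sigma*sqrt(T)) = 0.00495348
d2 = d1 - sigma*sqrt(T) = -0.23504652
exp(-rT) = 0.97530991
N(d1) = 0.50197615; N(d2) = 0.40708631
C = S_0' * N(d1) - K * exp(-rT) * N(d2) = 107.59760691 * 0.50197615 - 113.4100 * 0.97530991 * 0.40708631 = 8.9837

Answer: Price = 8.9837


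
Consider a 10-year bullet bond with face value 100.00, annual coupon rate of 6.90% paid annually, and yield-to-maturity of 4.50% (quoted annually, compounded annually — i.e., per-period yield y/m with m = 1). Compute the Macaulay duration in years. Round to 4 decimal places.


Coupon per period c = face * coupon_rate / m = 6.900000
Periods per year m = 1; per-period yield y/m = 0.045000
Number of cashflows N = 10
Cashflows (t years, CF_t, discount factor 1/(1+y/m)^(m*t), PV):
  t = 1.0000: CF_t = 6.900000, DF = 0.956938, PV = 6.602871
  t = 2.0000: CF_t = 6.900000, DF = 0.915730, PV = 6.318537
  t = 3.0000: CF_t = 6.900000, DF = 0.876297, PV = 6.046447
  t = 4.0000: CF_t = 6.900000, DF = 0.838561, PV = 5.786073
  t = 5.0000: CF_t = 6.900000, DF = 0.802451, PV = 5.536912
  t = 6.0000: CF_t = 6.900000, DF = 0.767896, PV = 5.298481
  t = 7.0000: CF_t = 6.900000, DF = 0.734828, PV = 5.070316
  t = 8.0000: CF_t = 6.900000, DF = 0.703185, PV = 4.851977
  t = 9.0000: CF_t = 6.900000, DF = 0.672904, PV = 4.643041
  t = 10.0000: CF_t = 106.900000, DF = 0.643928, PV = 68.835869
Price P = sum_t PV_t = 118.990524
Macaulay numerator sum_t t * PV_t:
  t * PV_t at t = 1.0000: 6.602871
  t * PV_t at t = 2.0000: 12.637073
  t * PV_t at t = 3.0000: 18.139340
  t * PV_t at t = 4.0000: 23.144293
  t * PV_t at t = 5.0000: 27.684561
  t * PV_t at t = 6.0000: 31.790884
  t * PV_t at t = 7.0000: 35.492215
  t * PV_t at t = 8.0000: 38.815819
  t * PV_t at t = 9.0000: 41.787365
  t * PV_t at t = 10.0000: 688.358692
Macaulay duration D = (sum_t t * PV_t) / P = 924.453112 / 118.990524 = 7.769132

Answer: Macaulay duration = 7.7691 years


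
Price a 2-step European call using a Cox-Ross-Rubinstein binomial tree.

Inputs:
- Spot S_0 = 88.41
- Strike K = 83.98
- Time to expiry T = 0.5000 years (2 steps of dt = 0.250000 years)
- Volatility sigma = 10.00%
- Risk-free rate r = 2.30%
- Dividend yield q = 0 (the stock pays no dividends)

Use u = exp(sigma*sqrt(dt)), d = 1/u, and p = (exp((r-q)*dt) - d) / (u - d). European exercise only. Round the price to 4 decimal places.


Answer: Price = V(0,0) = 6.2049

Derivation:
dt = T/N = 0.250000
u = exp(sigma*sqrt(dt)) = 1.051271; d = 1/u = 0.951229
p = (exp((r-q)*dt) - d) / (u - d) = 0.545144
Discount per step: exp(-r*dt) = 0.994266
Stock lattice S(k, i) with i counting down-moves:
  k=0: S(0,0) = 88.4100
  k=1: S(1,0) = 92.9429; S(1,1) = 84.0982
  k=2: S(2,0) = 97.7082; S(2,1) = 88.4100; S(2,2) = 79.9967
Terminal payoffs V(N, i) = max(S_T - K, 0):
  V(2,0) = 13.728161; V(2,1) = 4.430000; V(2,2) = 0.000000
Backward induction: V(k, i) = exp(-r*dt) * [p * V(k+1, i) + (1-p) * V(k+1, i+1)].
  V(1,0) = exp(-r*dt) * [p*13.728161 + (1-p)*4.430000] = 9.444377
  V(1,1) = exp(-r*dt) * [p*4.430000 + (1-p)*0.000000] = 2.401143
  V(0,0) = exp(-r*dt) * [p*9.444377 + (1-p)*2.401143] = 6.204940


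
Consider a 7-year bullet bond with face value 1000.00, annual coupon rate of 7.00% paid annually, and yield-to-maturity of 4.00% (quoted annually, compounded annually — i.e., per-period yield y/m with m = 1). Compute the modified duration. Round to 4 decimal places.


Answer: Modified duration = 5.6501

Derivation:
Coupon per period c = face * coupon_rate / m = 70.000000
Periods per year m = 1; per-period yield y/m = 0.040000
Number of cashflows N = 7
Cashflows (t years, CF_t, discount factor 1/(1+y/m)^(m*t), PV):
  t = 1.0000: CF_t = 70.000000, DF = 0.961538, PV = 67.307692
  t = 2.0000: CF_t = 70.000000, DF = 0.924556, PV = 64.718935
  t = 3.0000: CF_t = 70.000000, DF = 0.888996, PV = 62.229745
  t = 4.0000: CF_t = 70.000000, DF = 0.854804, PV = 59.836293
  t = 5.0000: CF_t = 70.000000, DF = 0.821927, PV = 57.534897
  t = 6.0000: CF_t = 70.000000, DF = 0.790315, PV = 55.322017
  t = 7.0000: CF_t = 1070.000000, DF = 0.759918, PV = 813.112060
Price P = sum_t PV_t = 1180.061640
First compute Macaulay numerator sum_t t * PV_t:
  t * PV_t at t = 1.0000: 67.307692
  t * PV_t at t = 2.0000: 129.437870
  t * PV_t at t = 3.0000: 186.689235
  t * PV_t at t = 4.0000: 239.345173
  t * PV_t at t = 5.0000: 287.674487
  t * PV_t at t = 6.0000: 331.932101
  t * PV_t at t = 7.0000: 5691.784421
Macaulay duration D = 6934.170980 / 1180.061640 = 5.876109
Modified duration = D / (1 + y/m) = 5.876109 / (1 + 0.040000) = 5.650105


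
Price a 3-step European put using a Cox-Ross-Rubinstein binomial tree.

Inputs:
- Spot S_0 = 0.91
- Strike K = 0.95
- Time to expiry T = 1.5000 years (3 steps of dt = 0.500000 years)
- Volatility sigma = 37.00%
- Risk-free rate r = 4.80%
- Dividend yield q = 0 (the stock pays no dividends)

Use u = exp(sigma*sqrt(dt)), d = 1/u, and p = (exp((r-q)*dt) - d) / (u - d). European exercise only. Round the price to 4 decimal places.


Answer: Price = V(0,0) = 0.1599

Derivation:
dt = T/N = 0.500000
u = exp(sigma*sqrt(dt)) = 1.299045; d = 1/u = 0.769796
p = (exp((r-q)*dt) - d) / (u - d) = 0.480859
Discount per step: exp(-r*dt) = 0.976286
Stock lattice S(k, i) with i counting down-moves:
  k=0: S(0,0) = 0.9100
  k=1: S(1,0) = 1.1821; S(1,1) = 0.7005
  k=2: S(2,0) = 1.5356; S(2,1) = 0.9100; S(2,2) = 0.5393
  k=3: S(3,0) = 1.9949; S(3,1) = 1.1821; S(3,2) = 0.7005; S(3,3) = 0.4151
Terminal payoffs V(N, i) = max(K - S_T, 0):
  V(3,0) = 0.000000; V(3,1) = 0.000000; V(3,2) = 0.249485; V(3,3) = 0.534885
Backward induction: V(k, i) = exp(-r*dt) * [p * V(k+1, i) + (1-p) * V(k+1, i+1)].
  V(2,0) = exp(-r*dt) * [p*0.000000 + (1-p)*0.000000] = 0.000000
  V(2,1) = exp(-r*dt) * [p*0.000000 + (1-p)*0.249485] = 0.126447
  V(2,2) = exp(-r*dt) * [p*0.249485 + (1-p)*0.534885] = 0.388218
  V(1,0) = exp(-r*dt) * [p*0.000000 + (1-p)*0.126447] = 0.064087
  V(1,1) = exp(-r*dt) * [p*0.126447 + (1-p)*0.388218] = 0.256122
  V(0,0) = exp(-r*dt) * [p*0.064087 + (1-p)*0.256122] = 0.159896


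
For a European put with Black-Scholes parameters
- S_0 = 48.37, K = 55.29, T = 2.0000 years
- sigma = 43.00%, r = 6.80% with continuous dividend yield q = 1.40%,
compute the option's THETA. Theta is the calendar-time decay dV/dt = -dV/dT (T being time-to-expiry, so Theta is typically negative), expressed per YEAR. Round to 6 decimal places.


Answer: Theta = -0.932484

Derivation:
d1 = 0.2617737695; d2 = -0.3463380623
phi(d1) = 0.3855049343; exp(-qT) = 0.9723883668; exp(-rT) = 0.8728426325
Theta = -S*exp(-qT)*phi(d1)*sigma/(2*sqrt(T)) + r*K*exp(-rT)*N(-d2) - q*S*exp(-qT)*N(-d1)
N(-d1) = 0.3967479315; N(-d2) = 0.6354556665; sqrt(T) = 1.4142135624
Term 1 = -48.3700 * 0.9723883668 * 0.3855049343 * 0.4300 / (2 * 1.4142135624) = -2.7565713951
Term 2 = 0.0680 * 55.2900 * 0.8728426325 * 0.6354556665 = 2.0853392131
Term 3 = -0.0140 * 48.3700 * 0.9723883668 * 0.3967479315 = -0.2612513533
Theta = -2.7565713951 + (2.0853392131) + (-0.2612513533) = -0.932484


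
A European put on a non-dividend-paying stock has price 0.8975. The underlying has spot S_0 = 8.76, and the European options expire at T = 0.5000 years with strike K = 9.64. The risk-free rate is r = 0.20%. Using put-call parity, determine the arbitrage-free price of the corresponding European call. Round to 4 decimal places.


Answer: Call price = 0.0271

Derivation:
Put-call parity: C - P = S_0 * exp(-qT) - K * exp(-rT).
S_0 * exp(-qT) = 8.7600 * 1.00000000 = 8.76000000
K * exp(-rT) = 9.6400 * 0.99900050 = 9.63036482
C = P + S*exp(-qT) - K*exp(-rT)
C = 0.8975 + 8.76000000 - 9.63036482 = 0.0271


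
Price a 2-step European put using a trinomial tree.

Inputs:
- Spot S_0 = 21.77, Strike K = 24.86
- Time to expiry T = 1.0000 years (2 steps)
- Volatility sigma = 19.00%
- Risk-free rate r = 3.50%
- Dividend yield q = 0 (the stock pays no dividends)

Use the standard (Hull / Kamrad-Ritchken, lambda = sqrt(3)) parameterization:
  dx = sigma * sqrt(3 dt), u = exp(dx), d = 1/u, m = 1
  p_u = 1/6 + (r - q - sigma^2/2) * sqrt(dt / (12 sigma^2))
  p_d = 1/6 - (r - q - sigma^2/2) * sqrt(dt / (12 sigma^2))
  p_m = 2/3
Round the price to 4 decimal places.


Answer: Price = V(0,0) = 3.1825

Derivation:
dt = T/N = 0.500000; dx = sigma*sqrt(3*dt) = 0.232702
u = exp(dx) = 1.262005; d = 1/u = 0.792390
p_u = 0.184877, p_m = 0.666667, p_d = 0.148457
Discount per step: exp(-r*dt) = 0.982652
Stock lattice S(k, j) with j the centered position index:
  k=0: S(0,+0) = 21.7700
  k=1: S(1,-1) = 17.2503; S(1,+0) = 21.7700; S(1,+1) = 27.4738
  k=2: S(2,-2) = 13.6690; S(2,-1) = 17.2503; S(2,+0) = 21.7700; S(2,+1) = 27.4738; S(2,+2) = 34.6721
Terminal payoffs V(N, j) = max(K - S_T, 0):
  V(2,-2) = 11.191009; V(2,-1) = 7.609669; V(2,+0) = 3.090000; V(2,+1) = 0.000000; V(2,+2) = 0.000000
Backward induction: V(k, j) = exp(-r*dt) * [p_u * V(k+1, j+1) + p_m * V(k+1, j) + p_d * V(k+1, j-1)]
  V(1,-1) = exp(-r*dt) * [p_u*3.090000 + p_m*7.609669 + p_d*11.191009] = 7.179022
  V(1,+0) = exp(-r*dt) * [p_u*0.000000 + p_m*3.090000 + p_d*7.609669] = 3.134372
  V(1,+1) = exp(-r*dt) * [p_u*0.000000 + p_m*0.000000 + p_d*3.090000] = 0.450773
  V(0,+0) = exp(-r*dt) * [p_u*0.450773 + p_m*3.134372 + p_d*7.179022] = 3.182508


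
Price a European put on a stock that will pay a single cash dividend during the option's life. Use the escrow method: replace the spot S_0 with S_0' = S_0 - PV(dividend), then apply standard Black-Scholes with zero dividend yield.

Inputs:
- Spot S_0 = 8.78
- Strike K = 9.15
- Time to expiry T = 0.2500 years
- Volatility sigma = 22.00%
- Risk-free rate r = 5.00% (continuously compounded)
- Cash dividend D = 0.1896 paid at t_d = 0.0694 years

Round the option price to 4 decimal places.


PV(D) = D * exp(-r * t_d) = 0.1896 * 0.99653601 = 0.18894323
S_0' = S_0 - PV(D) = 8.7800 - 0.18894323 = 8.59105677
d1 = (ln(S_0'/K) + (r + sigma^2/2)*T) / (sigma*sqrt(T)) = -0.40438298
d2 = d1 - sigma*sqrt(T) = -0.51438298
exp(-rT) = 0.98757780
N(-d1) = 0.65703444; N(-d2) = 0.69650787
P = K * exp(-rT) * N(-d2) - S_0' * N(-d1) = 9.1500 * 0.98757780 * 0.69650787 - 8.59105677 * 0.65703444 = 0.6493

Answer: Price = 0.6493


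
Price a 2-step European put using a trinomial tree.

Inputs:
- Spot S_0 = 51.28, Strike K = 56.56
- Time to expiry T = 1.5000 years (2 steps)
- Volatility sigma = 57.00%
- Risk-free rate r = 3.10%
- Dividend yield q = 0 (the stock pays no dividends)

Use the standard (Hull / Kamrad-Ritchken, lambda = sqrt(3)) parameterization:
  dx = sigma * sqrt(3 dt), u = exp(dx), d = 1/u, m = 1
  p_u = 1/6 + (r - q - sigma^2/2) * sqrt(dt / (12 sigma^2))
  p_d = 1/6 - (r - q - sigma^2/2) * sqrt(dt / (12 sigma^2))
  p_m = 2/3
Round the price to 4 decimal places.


dt = T/N = 0.750000; dx = sigma*sqrt(3*dt) = 0.855000
u = exp(dx) = 2.351374; d = 1/u = 0.425283
p_u = 0.109013, p_m = 0.666667, p_d = 0.224320
Discount per step: exp(-r*dt) = 0.977018
Stock lattice S(k, j) with j the centered position index:
  k=0: S(0,+0) = 51.2800
  k=1: S(1,-1) = 21.8085; S(1,+0) = 51.2800; S(1,+1) = 120.5785
  k=2: S(2,-2) = 9.2748; S(2,-1) = 21.8085; S(2,+0) = 51.2800; S(2,+1) = 120.5785; S(2,+2) = 283.5251
Terminal payoffs V(N, j) = max(K - S_T, 0):
  V(2,-2) = 47.285202; V(2,-1) = 34.751478; V(2,+0) = 5.280000; V(2,+1) = 0.000000; V(2,+2) = 0.000000
Backward induction: V(k, j) = exp(-r*dt) * [p_u * V(k+1, j+1) + p_m * V(k+1, j) + p_d * V(k+1, j-1)]
  V(1,-1) = exp(-r*dt) * [p_u*5.280000 + p_m*34.751478 + p_d*47.285202] = 33.560835
  V(1,+0) = exp(-r*dt) * [p_u*0.000000 + p_m*5.280000 + p_d*34.751478] = 11.055408
  V(1,+1) = exp(-r*dt) * [p_u*0.000000 + p_m*0.000000 + p_d*5.280000] = 1.157191
  V(0,+0) = exp(-r*dt) * [p_u*1.157191 + p_m*11.055408 + p_d*33.560835] = 14.679497

Answer: Price = V(0,0) = 14.6795
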